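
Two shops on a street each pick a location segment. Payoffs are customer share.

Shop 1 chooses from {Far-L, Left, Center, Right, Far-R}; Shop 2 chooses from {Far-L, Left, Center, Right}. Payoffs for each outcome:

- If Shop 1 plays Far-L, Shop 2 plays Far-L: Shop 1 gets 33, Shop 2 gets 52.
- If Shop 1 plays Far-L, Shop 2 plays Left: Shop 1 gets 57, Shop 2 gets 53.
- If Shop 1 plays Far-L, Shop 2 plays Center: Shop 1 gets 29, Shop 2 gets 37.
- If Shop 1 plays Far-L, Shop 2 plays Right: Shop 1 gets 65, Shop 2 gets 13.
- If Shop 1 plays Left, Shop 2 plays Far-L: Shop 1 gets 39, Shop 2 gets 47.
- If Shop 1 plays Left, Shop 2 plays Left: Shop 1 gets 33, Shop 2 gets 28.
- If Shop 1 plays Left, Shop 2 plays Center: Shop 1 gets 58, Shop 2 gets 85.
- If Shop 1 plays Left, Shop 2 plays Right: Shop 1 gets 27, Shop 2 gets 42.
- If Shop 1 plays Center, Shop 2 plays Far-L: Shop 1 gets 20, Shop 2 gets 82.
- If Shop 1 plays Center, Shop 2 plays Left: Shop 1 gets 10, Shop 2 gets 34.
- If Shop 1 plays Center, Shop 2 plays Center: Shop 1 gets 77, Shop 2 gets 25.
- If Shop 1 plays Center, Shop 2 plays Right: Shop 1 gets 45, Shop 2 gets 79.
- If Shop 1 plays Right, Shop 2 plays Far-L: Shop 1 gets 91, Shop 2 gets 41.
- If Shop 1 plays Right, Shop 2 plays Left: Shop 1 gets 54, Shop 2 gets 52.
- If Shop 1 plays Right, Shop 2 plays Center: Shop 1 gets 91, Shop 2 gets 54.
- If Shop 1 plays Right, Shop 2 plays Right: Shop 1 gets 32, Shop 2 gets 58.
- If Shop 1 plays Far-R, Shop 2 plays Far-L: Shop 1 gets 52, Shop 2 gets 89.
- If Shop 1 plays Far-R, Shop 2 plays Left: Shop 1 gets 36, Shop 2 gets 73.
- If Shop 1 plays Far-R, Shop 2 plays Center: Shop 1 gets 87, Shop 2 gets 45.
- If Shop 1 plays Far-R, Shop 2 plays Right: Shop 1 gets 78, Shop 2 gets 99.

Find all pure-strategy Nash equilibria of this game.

(Far-L, Left), (Far-R, Right)

Mark each player's best response to every combination of opponents' strategies; a profile where every player is best-responding is a pure Nash equilibrium.
Shop 1 against Far-L: payoffs 33, 39, 20, 91, 52 → best response Right.
Shop 1 against Left: payoffs 57, 33, 10, 54, 36 → best response Far-L.
Shop 1 against Center: payoffs 29, 58, 77, 91, 87 → best response Right.
Shop 1 against Right: payoffs 65, 27, 45, 32, 78 → best response Far-R.
Shop 2 against Far-L: payoffs 52, 53, 37, 13 → best response Left.
Shop 2 against Left: payoffs 47, 28, 85, 42 → best response Center.
Shop 2 against Center: payoffs 82, 34, 25, 79 → best response Far-L.
Shop 2 against Right: payoffs 41, 52, 54, 58 → best response Right.
Shop 2 against Far-R: payoffs 89, 73, 45, 99 → best response Right.
Mutual best responses: (Far-L, Left); (Far-R, Right).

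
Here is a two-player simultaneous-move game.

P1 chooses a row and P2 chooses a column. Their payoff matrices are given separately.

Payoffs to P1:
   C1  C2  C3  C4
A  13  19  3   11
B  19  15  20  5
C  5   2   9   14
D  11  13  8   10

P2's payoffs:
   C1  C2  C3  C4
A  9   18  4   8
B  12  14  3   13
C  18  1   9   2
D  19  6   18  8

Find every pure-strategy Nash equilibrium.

P1 against C1: payoffs 13, 19, 5, 11 → best response B.
P1 against C2: payoffs 19, 15, 2, 13 → best response A.
P1 against C3: payoffs 3, 20, 9, 8 → best response B.
P1 against C4: payoffs 11, 5, 14, 10 → best response C.
P2 against A: payoffs 9, 18, 4, 8 → best response C2.
P2 against B: payoffs 12, 14, 3, 13 → best response C2.
P2 against C: payoffs 18, 1, 9, 2 → best response C1.
P2 against D: payoffs 19, 6, 18, 8 → best response C1.
Mutual best responses: (A, C2).

The unique pure-strategy Nash equilibrium is (A, C2).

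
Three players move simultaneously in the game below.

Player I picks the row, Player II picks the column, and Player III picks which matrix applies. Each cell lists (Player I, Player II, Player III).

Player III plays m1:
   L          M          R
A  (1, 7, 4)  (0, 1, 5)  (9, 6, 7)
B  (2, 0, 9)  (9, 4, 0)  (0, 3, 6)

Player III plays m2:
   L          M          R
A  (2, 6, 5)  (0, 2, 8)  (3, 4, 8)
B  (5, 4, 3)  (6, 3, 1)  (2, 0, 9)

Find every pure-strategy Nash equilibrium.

Mark each player's best response to every combination of opponents' strategies; a profile where every player is best-responding is a pure Nash equilibrium.
Player I against (L, m1): payoffs 1, 2 → best response B.
Player I against (L, m2): payoffs 2, 5 → best response B.
Player I against (M, m1): payoffs 0, 9 → best response B.
Player I against (M, m2): payoffs 0, 6 → best response B.
Player I against (R, m1): payoffs 9, 0 → best response A.
Player I against (R, m2): payoffs 3, 2 → best response A.
Player II against (A, m1): payoffs 7, 1, 6 → best response L.
Player II against (A, m2): payoffs 6, 2, 4 → best response L.
Player II against (B, m1): payoffs 0, 4, 3 → best response M.
Player II against (B, m2): payoffs 4, 3, 0 → best response L.
Player III against (A, L): payoffs 4, 5 → best response m2.
Player III against (A, M): payoffs 5, 8 → best response m2.
Player III against (A, R): payoffs 7, 8 → best response m2.
Player III against (B, L): payoffs 9, 3 → best response m1.
Player III against (B, M): payoffs 0, 1 → best response m2.
Player III against (B, R): payoffs 6, 9 → best response m2.
No profile is a mutual best response for all players.

There is no pure-strategy Nash equilibrium.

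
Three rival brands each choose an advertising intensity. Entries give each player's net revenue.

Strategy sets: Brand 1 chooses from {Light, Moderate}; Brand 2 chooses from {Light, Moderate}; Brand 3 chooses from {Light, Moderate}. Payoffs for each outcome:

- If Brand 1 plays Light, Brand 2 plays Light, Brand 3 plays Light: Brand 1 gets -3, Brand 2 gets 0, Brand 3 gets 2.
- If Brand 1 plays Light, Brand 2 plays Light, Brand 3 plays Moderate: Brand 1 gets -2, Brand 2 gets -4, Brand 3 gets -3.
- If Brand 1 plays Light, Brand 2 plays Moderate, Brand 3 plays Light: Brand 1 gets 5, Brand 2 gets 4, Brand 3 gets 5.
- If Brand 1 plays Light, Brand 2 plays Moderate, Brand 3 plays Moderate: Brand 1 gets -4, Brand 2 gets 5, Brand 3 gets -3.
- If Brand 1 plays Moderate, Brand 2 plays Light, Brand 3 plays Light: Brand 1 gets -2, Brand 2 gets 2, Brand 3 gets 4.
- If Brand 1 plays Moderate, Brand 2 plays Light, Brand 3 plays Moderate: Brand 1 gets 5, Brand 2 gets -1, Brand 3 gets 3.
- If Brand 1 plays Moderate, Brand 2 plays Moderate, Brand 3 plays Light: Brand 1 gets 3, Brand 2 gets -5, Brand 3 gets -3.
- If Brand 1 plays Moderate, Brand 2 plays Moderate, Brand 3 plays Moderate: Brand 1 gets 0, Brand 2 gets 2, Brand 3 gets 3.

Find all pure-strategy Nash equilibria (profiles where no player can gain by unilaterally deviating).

(Light, Moderate, Light), (Moderate, Light, Light), (Moderate, Moderate, Moderate)

Brand 1 against (Light, Light): payoffs -3, -2 → best response Moderate.
Brand 1 against (Light, Moderate): payoffs -2, 5 → best response Moderate.
Brand 1 against (Moderate, Light): payoffs 5, 3 → best response Light.
Brand 1 against (Moderate, Moderate): payoffs -4, 0 → best response Moderate.
Brand 2 against (Light, Light): payoffs 0, 4 → best response Moderate.
Brand 2 against (Light, Moderate): payoffs -4, 5 → best response Moderate.
Brand 2 against (Moderate, Light): payoffs 2, -5 → best response Light.
Brand 2 against (Moderate, Moderate): payoffs -1, 2 → best response Moderate.
Brand 3 against (Light, Light): payoffs 2, -3 → best response Light.
Brand 3 against (Light, Moderate): payoffs 5, -3 → best response Light.
Brand 3 against (Moderate, Light): payoffs 4, 3 → best response Light.
Brand 3 against (Moderate, Moderate): payoffs -3, 3 → best response Moderate.
Mutual best responses: (Light, Moderate, Light); (Moderate, Light, Light); (Moderate, Moderate, Moderate).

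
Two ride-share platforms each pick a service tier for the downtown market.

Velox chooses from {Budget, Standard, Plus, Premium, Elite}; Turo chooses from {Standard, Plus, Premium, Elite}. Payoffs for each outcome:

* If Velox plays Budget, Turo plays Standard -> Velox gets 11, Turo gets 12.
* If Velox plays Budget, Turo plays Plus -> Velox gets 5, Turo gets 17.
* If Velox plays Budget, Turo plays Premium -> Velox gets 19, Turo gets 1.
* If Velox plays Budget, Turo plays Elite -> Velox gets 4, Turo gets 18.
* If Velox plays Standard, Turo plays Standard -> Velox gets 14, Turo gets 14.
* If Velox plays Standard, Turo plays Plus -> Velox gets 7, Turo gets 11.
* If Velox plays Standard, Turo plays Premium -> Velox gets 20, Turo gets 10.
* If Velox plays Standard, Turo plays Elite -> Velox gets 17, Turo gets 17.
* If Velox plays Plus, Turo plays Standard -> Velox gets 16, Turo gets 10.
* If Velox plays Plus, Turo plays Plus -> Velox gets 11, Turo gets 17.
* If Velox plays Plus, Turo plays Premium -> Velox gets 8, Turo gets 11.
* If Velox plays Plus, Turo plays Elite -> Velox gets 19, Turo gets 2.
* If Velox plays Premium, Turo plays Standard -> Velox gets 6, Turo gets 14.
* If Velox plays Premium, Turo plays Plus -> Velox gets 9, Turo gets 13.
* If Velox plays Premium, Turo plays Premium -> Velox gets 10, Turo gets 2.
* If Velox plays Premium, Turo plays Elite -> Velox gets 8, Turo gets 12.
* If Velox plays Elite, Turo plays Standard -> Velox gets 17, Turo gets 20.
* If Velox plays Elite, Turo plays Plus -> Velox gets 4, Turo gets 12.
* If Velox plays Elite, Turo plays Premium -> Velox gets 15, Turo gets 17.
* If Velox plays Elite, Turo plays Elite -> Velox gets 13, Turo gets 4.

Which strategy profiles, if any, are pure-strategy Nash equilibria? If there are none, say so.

The pure Nash equilibria are (Plus, Plus); (Elite, Standard).

Velox against Standard: payoffs 11, 14, 16, 6, 17 → best response Elite.
Velox against Plus: payoffs 5, 7, 11, 9, 4 → best response Plus.
Velox against Premium: payoffs 19, 20, 8, 10, 15 → best response Standard.
Velox against Elite: payoffs 4, 17, 19, 8, 13 → best response Plus.
Turo against Budget: payoffs 12, 17, 1, 18 → best response Elite.
Turo against Standard: payoffs 14, 11, 10, 17 → best response Elite.
Turo against Plus: payoffs 10, 17, 11, 2 → best response Plus.
Turo against Premium: payoffs 14, 13, 2, 12 → best response Standard.
Turo against Elite: payoffs 20, 12, 17, 4 → best response Standard.
Mutual best responses: (Plus, Plus); (Elite, Standard).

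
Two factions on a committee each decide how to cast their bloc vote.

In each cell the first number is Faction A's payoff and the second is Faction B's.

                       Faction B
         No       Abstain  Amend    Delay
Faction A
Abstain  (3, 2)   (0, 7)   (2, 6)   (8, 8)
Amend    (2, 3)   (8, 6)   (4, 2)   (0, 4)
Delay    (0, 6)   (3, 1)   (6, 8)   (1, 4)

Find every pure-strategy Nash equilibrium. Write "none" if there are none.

Pure-strategy Nash equilibria: (Abstain, Delay) and (Amend, Abstain) and (Delay, Amend)

Faction A against No: payoffs 3, 2, 0 → best response Abstain.
Faction A against Abstain: payoffs 0, 8, 3 → best response Amend.
Faction A against Amend: payoffs 2, 4, 6 → best response Delay.
Faction A against Delay: payoffs 8, 0, 1 → best response Abstain.
Faction B against Abstain: payoffs 2, 7, 6, 8 → best response Delay.
Faction B against Amend: payoffs 3, 6, 2, 4 → best response Abstain.
Faction B against Delay: payoffs 6, 1, 8, 4 → best response Amend.
Mutual best responses: (Abstain, Delay); (Amend, Abstain); (Delay, Amend).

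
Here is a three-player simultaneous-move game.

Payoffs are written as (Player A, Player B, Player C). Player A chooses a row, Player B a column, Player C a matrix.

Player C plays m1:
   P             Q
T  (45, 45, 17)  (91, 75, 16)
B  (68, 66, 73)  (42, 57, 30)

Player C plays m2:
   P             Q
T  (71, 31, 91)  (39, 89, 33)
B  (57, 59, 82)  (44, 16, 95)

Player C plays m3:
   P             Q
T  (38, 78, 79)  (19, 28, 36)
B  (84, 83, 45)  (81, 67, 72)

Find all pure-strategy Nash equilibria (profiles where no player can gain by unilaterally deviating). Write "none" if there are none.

none

Player A against (P, m1): payoffs 45, 68 → best response B.
Player A against (P, m2): payoffs 71, 57 → best response T.
Player A against (P, m3): payoffs 38, 84 → best response B.
Player A against (Q, m1): payoffs 91, 42 → best response T.
Player A against (Q, m2): payoffs 39, 44 → best response B.
Player A against (Q, m3): payoffs 19, 81 → best response B.
Player B against (T, m1): payoffs 45, 75 → best response Q.
Player B against (T, m2): payoffs 31, 89 → best response Q.
Player B against (T, m3): payoffs 78, 28 → best response P.
Player B against (B, m1): payoffs 66, 57 → best response P.
Player B against (B, m2): payoffs 59, 16 → best response P.
Player B against (B, m3): payoffs 83, 67 → best response P.
Player C against (T, P): payoffs 17, 91, 79 → best response m2.
Player C against (T, Q): payoffs 16, 33, 36 → best response m3.
Player C against (B, P): payoffs 73, 82, 45 → best response m2.
Player C against (B, Q): payoffs 30, 95, 72 → best response m2.
No profile is a mutual best response for all players.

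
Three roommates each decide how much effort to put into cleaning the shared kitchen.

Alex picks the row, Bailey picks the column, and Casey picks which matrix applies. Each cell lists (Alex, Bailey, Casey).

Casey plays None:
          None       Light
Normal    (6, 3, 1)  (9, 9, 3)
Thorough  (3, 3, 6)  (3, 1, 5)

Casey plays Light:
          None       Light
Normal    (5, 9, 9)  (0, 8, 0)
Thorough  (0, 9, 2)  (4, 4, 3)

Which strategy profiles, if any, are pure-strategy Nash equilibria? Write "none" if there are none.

Alex against (None, None): payoffs 6, 3 → best response Normal.
Alex against (None, Light): payoffs 5, 0 → best response Normal.
Alex against (Light, None): payoffs 9, 3 → best response Normal.
Alex against (Light, Light): payoffs 0, 4 → best response Thorough.
Bailey against (Normal, None): payoffs 3, 9 → best response Light.
Bailey against (Normal, Light): payoffs 9, 8 → best response None.
Bailey against (Thorough, None): payoffs 3, 1 → best response None.
Bailey against (Thorough, Light): payoffs 9, 4 → best response None.
Casey against (Normal, None): payoffs 1, 9 → best response Light.
Casey against (Normal, Light): payoffs 3, 0 → best response None.
Casey against (Thorough, None): payoffs 6, 2 → best response None.
Casey against (Thorough, Light): payoffs 5, 3 → best response None.
Mutual best responses: (Normal, None, Light); (Normal, Light, None).

Pure-strategy Nash equilibria: (Normal, None, Light), (Normal, Light, None)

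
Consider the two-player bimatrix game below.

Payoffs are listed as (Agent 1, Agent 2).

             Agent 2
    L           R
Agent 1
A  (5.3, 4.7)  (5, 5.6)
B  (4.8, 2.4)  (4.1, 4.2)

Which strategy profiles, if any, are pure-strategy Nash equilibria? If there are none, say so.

Pure NE: (A, R)

(A, L): Agent 2 can switch to R (4.7 → 5.6). Not NE.
(A, R): Agent 1 gets 5, best alternative 4.1; Agent 2 gets 5.6, best alternative 4.7. No profitable deviation — NE.
(B, L): Agent 1 can switch to A (4.8 → 5.3). Not NE.
(B, R): Agent 1 can switch to A (4.1 → 5). Not NE.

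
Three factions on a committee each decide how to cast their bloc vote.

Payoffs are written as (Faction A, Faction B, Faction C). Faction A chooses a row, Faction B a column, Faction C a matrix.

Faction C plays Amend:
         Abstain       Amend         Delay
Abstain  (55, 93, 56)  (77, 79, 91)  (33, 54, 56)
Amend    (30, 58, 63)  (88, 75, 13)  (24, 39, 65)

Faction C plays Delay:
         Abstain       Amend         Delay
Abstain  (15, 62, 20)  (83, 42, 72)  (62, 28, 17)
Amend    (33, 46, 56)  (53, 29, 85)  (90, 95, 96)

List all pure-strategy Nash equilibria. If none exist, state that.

Faction A against (Abstain, Amend): payoffs 55, 30 → best response Abstain.
Faction A against (Abstain, Delay): payoffs 15, 33 → best response Amend.
Faction A against (Amend, Amend): payoffs 77, 88 → best response Amend.
Faction A against (Amend, Delay): payoffs 83, 53 → best response Abstain.
Faction A against (Delay, Amend): payoffs 33, 24 → best response Abstain.
Faction A against (Delay, Delay): payoffs 62, 90 → best response Amend.
Faction B against (Abstain, Amend): payoffs 93, 79, 54 → best response Abstain.
Faction B against (Abstain, Delay): payoffs 62, 42, 28 → best response Abstain.
Faction B against (Amend, Amend): payoffs 58, 75, 39 → best response Amend.
Faction B against (Amend, Delay): payoffs 46, 29, 95 → best response Delay.
Faction C against (Abstain, Abstain): payoffs 56, 20 → best response Amend.
Faction C against (Abstain, Amend): payoffs 91, 72 → best response Amend.
Faction C against (Abstain, Delay): payoffs 56, 17 → best response Amend.
Faction C against (Amend, Abstain): payoffs 63, 56 → best response Amend.
Faction C against (Amend, Amend): payoffs 13, 85 → best response Delay.
Faction C against (Amend, Delay): payoffs 65, 96 → best response Delay.
Mutual best responses: (Abstain, Abstain, Amend); (Amend, Delay, Delay).

(Abstain, Abstain, Amend) and (Amend, Delay, Delay)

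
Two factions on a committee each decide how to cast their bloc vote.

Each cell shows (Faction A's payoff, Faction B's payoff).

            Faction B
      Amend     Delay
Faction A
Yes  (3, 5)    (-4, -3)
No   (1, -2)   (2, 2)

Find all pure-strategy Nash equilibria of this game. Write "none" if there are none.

(Yes, Amend): Faction A gets 3, best alternative 1; Faction B gets 5, best alternative -3. No profitable deviation — NE.
(Yes, Delay): Faction A can switch to No (-4 → 2). Not NE.
(No, Amend): Faction A can switch to Yes (1 → 3). Not NE.
(No, Delay): Faction A gets 2, best alternative -4; Faction B gets 2, best alternative -2. No profitable deviation — NE.

The pure Nash equilibria are (Yes, Amend); (No, Delay).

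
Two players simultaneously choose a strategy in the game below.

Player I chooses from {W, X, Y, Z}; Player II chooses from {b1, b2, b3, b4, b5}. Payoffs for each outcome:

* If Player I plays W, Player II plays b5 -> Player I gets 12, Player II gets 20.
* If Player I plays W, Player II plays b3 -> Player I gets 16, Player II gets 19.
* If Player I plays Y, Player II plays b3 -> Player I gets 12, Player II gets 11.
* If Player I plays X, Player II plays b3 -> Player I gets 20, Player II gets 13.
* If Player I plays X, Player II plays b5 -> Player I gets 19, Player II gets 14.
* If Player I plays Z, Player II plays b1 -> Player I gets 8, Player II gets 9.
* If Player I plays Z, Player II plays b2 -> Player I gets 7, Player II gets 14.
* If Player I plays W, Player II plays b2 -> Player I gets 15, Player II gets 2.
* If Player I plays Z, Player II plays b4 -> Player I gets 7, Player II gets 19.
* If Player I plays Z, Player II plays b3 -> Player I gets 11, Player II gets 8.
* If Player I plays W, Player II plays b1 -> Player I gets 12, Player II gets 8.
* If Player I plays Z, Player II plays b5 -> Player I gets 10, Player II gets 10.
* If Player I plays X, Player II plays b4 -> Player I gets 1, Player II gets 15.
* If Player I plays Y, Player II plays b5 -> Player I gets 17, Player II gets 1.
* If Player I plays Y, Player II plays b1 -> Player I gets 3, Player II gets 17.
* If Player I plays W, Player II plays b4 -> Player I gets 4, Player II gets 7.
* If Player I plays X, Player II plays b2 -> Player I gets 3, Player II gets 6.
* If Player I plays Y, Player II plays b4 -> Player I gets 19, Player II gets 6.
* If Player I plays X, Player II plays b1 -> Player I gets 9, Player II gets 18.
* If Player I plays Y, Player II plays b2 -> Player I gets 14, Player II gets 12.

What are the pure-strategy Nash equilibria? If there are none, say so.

No pure-strategy Nash equilibrium.

Mark each player's best response to every combination of opponents' strategies; a profile where every player is best-responding is a pure Nash equilibrium.
Player I against b1: payoffs 12, 9, 3, 8 → best response W.
Player I against b2: payoffs 15, 3, 14, 7 → best response W.
Player I against b3: payoffs 16, 20, 12, 11 → best response X.
Player I against b4: payoffs 4, 1, 19, 7 → best response Y.
Player I against b5: payoffs 12, 19, 17, 10 → best response X.
Player II against W: payoffs 8, 2, 19, 7, 20 → best response b5.
Player II against X: payoffs 18, 6, 13, 15, 14 → best response b1.
Player II against Y: payoffs 17, 12, 11, 6, 1 → best response b1.
Player II against Z: payoffs 9, 14, 8, 19, 10 → best response b4.
No profile is a mutual best response for all players.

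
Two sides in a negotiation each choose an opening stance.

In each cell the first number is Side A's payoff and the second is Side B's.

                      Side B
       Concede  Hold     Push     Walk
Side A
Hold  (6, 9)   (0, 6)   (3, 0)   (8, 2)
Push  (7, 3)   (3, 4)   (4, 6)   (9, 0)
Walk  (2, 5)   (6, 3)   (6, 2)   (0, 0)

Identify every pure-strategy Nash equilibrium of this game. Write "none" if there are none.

This game has no pure Nash equilibrium.

Mark each player's best response to every combination of opponents' strategies; a profile where every player is best-responding is a pure Nash equilibrium.
Side A against Concede: payoffs 6, 7, 2 → best response Push.
Side A against Hold: payoffs 0, 3, 6 → best response Walk.
Side A against Push: payoffs 3, 4, 6 → best response Walk.
Side A against Walk: payoffs 8, 9, 0 → best response Push.
Side B against Hold: payoffs 9, 6, 0, 2 → best response Concede.
Side B against Push: payoffs 3, 4, 6, 0 → best response Push.
Side B against Walk: payoffs 5, 3, 2, 0 → best response Concede.
No profile is a mutual best response for all players.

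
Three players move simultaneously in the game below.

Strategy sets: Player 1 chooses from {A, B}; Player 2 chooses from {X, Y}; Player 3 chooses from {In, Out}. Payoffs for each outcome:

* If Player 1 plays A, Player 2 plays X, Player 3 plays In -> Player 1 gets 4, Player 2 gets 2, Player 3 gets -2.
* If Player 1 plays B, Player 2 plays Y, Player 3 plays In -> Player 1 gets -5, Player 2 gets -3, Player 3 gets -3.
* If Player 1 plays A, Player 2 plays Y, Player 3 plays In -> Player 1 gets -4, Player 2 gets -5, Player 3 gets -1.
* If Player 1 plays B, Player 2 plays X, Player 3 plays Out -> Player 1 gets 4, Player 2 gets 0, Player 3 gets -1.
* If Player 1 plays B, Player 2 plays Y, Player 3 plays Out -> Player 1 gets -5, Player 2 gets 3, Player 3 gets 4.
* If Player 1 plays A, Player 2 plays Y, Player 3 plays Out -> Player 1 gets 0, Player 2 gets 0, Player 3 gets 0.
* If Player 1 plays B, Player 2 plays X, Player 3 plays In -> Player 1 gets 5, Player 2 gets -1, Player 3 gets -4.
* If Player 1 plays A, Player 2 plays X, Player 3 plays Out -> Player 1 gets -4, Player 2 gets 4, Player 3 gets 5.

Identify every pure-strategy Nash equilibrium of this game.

Player 1 against (X, In): payoffs 4, 5 → best response B.
Player 1 against (X, Out): payoffs -4, 4 → best response B.
Player 1 against (Y, In): payoffs -4, -5 → best response A.
Player 1 against (Y, Out): payoffs 0, -5 → best response A.
Player 2 against (A, In): payoffs 2, -5 → best response X.
Player 2 against (A, Out): payoffs 4, 0 → best response X.
Player 2 against (B, In): payoffs -1, -3 → best response X.
Player 2 against (B, Out): payoffs 0, 3 → best response Y.
Player 3 against (A, X): payoffs -2, 5 → best response Out.
Player 3 against (A, Y): payoffs -1, 0 → best response Out.
Player 3 against (B, X): payoffs -4, -1 → best response Out.
Player 3 against (B, Y): payoffs -3, 4 → best response Out.
No profile is a mutual best response for all players.

There is no pure-strategy Nash equilibrium.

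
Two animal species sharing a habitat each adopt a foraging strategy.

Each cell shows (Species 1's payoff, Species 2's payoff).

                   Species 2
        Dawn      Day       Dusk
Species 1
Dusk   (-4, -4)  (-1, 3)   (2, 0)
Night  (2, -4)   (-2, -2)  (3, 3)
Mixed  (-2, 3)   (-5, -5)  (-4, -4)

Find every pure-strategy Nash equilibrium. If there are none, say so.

(Dusk, Dawn): Species 1 can switch to Night (-4 → 2). Not NE.
(Dusk, Day): Species 1 gets -1, best alternative -2; Species 2 gets 3, best alternative 0. No profitable deviation — NE.
(Dusk, Dusk): Species 1 can switch to Night (2 → 3). Not NE.
(Night, Dawn): Species 2 can switch to Day (-4 → -2). Not NE.
(Night, Day): Species 1 can switch to Dusk (-2 → -1). Not NE.
(Night, Dusk): Species 1 gets 3, best alternative 2; Species 2 gets 3, best alternative -2. No profitable deviation — NE.
(Mixed, Dawn): Species 1 can switch to Night (-2 → 2). Not NE.
(Mixed, Day): Species 1 can switch to Dusk (-5 → -1). Not NE.
(Mixed, Dusk): Species 1 can switch to Dusk (-4 → 2). Not NE.

The pure Nash equilibria are (Dusk, Day); (Night, Dusk).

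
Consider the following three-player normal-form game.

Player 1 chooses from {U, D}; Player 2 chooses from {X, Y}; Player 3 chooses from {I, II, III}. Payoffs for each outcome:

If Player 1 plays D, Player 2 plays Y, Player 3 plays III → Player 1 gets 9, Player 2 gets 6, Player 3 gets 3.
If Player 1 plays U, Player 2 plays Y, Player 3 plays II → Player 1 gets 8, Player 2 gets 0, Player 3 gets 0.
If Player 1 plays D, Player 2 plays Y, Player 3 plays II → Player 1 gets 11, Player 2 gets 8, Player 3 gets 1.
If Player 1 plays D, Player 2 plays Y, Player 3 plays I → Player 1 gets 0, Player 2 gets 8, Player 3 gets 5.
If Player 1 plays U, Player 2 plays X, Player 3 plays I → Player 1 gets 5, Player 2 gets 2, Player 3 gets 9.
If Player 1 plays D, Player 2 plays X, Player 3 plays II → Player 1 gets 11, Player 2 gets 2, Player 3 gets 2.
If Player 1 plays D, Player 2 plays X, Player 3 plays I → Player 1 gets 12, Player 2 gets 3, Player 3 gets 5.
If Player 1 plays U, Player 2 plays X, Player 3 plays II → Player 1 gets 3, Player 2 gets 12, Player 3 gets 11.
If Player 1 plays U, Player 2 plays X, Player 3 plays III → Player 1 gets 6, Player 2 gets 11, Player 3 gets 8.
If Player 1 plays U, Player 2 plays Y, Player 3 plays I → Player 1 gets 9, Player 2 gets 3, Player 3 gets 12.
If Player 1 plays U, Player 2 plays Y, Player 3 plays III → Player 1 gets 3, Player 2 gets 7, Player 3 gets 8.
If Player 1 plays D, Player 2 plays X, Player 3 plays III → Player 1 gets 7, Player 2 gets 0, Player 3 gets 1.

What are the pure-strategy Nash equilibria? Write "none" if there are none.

Mark each player's best response to every combination of opponents' strategies; a profile where every player is best-responding is a pure Nash equilibrium.
Player 1 against (X, I): payoffs 5, 12 → best response D.
Player 1 against (X, II): payoffs 3, 11 → best response D.
Player 1 against (X, III): payoffs 6, 7 → best response D.
Player 1 against (Y, I): payoffs 9, 0 → best response U.
Player 1 against (Y, II): payoffs 8, 11 → best response D.
Player 1 against (Y, III): payoffs 3, 9 → best response D.
Player 2 against (U, I): payoffs 2, 3 → best response Y.
Player 2 against (U, II): payoffs 12, 0 → best response X.
Player 2 against (U, III): payoffs 11, 7 → best response X.
Player 2 against (D, I): payoffs 3, 8 → best response Y.
Player 2 against (D, II): payoffs 2, 8 → best response Y.
Player 2 against (D, III): payoffs 0, 6 → best response Y.
Player 3 against (U, X): payoffs 9, 11, 8 → best response II.
Player 3 against (U, Y): payoffs 12, 0, 8 → best response I.
Player 3 against (D, X): payoffs 5, 2, 1 → best response I.
Player 3 against (D, Y): payoffs 5, 1, 3 → best response I.
Mutual best responses: (U, Y, I).

The unique pure-strategy Nash equilibrium is (U, Y, I).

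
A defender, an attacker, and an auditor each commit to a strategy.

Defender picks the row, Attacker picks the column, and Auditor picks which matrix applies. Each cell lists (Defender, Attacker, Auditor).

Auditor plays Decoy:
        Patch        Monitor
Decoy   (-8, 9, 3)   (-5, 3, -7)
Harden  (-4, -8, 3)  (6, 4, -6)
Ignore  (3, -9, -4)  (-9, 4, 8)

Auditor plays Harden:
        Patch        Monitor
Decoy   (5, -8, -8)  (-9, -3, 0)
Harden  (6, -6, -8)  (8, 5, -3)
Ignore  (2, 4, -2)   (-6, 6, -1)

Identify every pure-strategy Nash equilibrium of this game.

Defender against (Patch, Decoy): payoffs -8, -4, 3 → best response Ignore.
Defender against (Patch, Harden): payoffs 5, 6, 2 → best response Harden.
Defender against (Monitor, Decoy): payoffs -5, 6, -9 → best response Harden.
Defender against (Monitor, Harden): payoffs -9, 8, -6 → best response Harden.
Attacker against (Decoy, Decoy): payoffs 9, 3 → best response Patch.
Attacker against (Decoy, Harden): payoffs -8, -3 → best response Monitor.
Attacker against (Harden, Decoy): payoffs -8, 4 → best response Monitor.
Attacker against (Harden, Harden): payoffs -6, 5 → best response Monitor.
Attacker against (Ignore, Decoy): payoffs -9, 4 → best response Monitor.
Attacker against (Ignore, Harden): payoffs 4, 6 → best response Monitor.
Auditor against (Decoy, Patch): payoffs 3, -8 → best response Decoy.
Auditor against (Decoy, Monitor): payoffs -7, 0 → best response Harden.
Auditor against (Harden, Patch): payoffs 3, -8 → best response Decoy.
Auditor against (Harden, Monitor): payoffs -6, -3 → best response Harden.
Auditor against (Ignore, Patch): payoffs -4, -2 → best response Harden.
Auditor against (Ignore, Monitor): payoffs 8, -1 → best response Decoy.
Mutual best responses: (Harden, Monitor, Harden).

The unique pure-strategy Nash equilibrium is (Harden, Monitor, Harden).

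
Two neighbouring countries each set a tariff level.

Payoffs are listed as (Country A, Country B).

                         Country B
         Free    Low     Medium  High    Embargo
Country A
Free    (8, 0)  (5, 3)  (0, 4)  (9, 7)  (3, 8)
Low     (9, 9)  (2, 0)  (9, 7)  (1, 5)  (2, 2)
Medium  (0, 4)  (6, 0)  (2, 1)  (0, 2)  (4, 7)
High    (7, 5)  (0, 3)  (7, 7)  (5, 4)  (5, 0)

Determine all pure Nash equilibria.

The unique pure-strategy Nash equilibrium is (Low, Free).

Check each profile: it is a Nash equilibrium iff no player can strictly gain by switching unilaterally.
(Free, Free): Country A can switch to Low (8 → 9). Not NE.
(Free, Low): Country A can switch to Medium (5 → 6). Not NE.
(Free, Medium): Country A can switch to Low (0 → 9). Not NE.
(Free, High): Country B can switch to Embargo (7 → 8). Not NE.
(Free, Embargo): Country A can switch to Medium (3 → 4). Not NE.
(Low, Free): Country A gets 9, best alternative 8; Country B gets 9, best alternative 7. No profitable deviation — NE.
(Low, Low): Country A can switch to Free (2 → 5). Not NE.
(Low, Medium): Country B can switch to Free (7 → 9). Not NE.
(Low, High): Country A can switch to Free (1 → 9). Not NE.
(Low, Embargo): Country A can switch to Free (2 → 3). Not NE.
(Medium, Free): Country A can switch to Free (0 → 8). Not NE.
(Medium, Low): Country B can switch to Free (0 → 4). Not NE.
(Medium, Medium): Country A can switch to Low (2 → 9). Not NE.
(The remaining 7 profiles each have a profitable deviation by the same check.)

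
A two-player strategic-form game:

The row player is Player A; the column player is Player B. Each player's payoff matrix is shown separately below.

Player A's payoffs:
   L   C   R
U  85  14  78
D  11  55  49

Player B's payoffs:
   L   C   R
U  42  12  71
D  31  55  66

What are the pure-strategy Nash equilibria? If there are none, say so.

Pure NE: (U, R)

Player A against L: payoffs 85, 11 → best response U.
Player A against C: payoffs 14, 55 → best response D.
Player A against R: payoffs 78, 49 → best response U.
Player B against U: payoffs 42, 12, 71 → best response R.
Player B against D: payoffs 31, 55, 66 → best response R.
Mutual best responses: (U, R).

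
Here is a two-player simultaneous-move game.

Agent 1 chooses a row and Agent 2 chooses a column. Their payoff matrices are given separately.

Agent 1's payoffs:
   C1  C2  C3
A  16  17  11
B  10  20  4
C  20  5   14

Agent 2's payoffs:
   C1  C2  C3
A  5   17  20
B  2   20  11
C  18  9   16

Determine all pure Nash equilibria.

Pure-strategy Nash equilibria: (B, C2) and (C, C1)

Check each profile: it is a Nash equilibrium iff no player can strictly gain by switching unilaterally.
(A, C1): Agent 1 can switch to C (16 → 20). Not NE.
(A, C2): Agent 1 can switch to B (17 → 20). Not NE.
(A, C3): Agent 1 can switch to C (11 → 14). Not NE.
(B, C1): Agent 1 can switch to A (10 → 16). Not NE.
(B, C2): Agent 1 gets 20, best alternative 17; Agent 2 gets 20, best alternative 11. No profitable deviation — NE.
(B, C3): Agent 1 can switch to A (4 → 11). Not NE.
(C, C1): Agent 1 gets 20, best alternative 16; Agent 2 gets 18, best alternative 16. No profitable deviation — NE.
(C, C2): Agent 1 can switch to A (5 → 17). Not NE.
(The remaining 1 profile has a profitable deviation by the same check.)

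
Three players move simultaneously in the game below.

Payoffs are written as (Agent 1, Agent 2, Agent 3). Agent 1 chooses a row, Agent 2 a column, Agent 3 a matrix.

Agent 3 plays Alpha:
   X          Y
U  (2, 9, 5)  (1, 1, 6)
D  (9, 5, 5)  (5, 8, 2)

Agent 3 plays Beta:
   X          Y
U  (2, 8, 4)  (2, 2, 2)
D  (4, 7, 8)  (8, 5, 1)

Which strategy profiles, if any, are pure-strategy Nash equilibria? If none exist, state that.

The pure Nash equilibria are (D, X, Beta) and (D, Y, Alpha).

Agent 1 against (X, Alpha): payoffs 2, 9 → best response D.
Agent 1 against (X, Beta): payoffs 2, 4 → best response D.
Agent 1 against (Y, Alpha): payoffs 1, 5 → best response D.
Agent 1 against (Y, Beta): payoffs 2, 8 → best response D.
Agent 2 against (U, Alpha): payoffs 9, 1 → best response X.
Agent 2 against (U, Beta): payoffs 8, 2 → best response X.
Agent 2 against (D, Alpha): payoffs 5, 8 → best response Y.
Agent 2 against (D, Beta): payoffs 7, 5 → best response X.
Agent 3 against (U, X): payoffs 5, 4 → best response Alpha.
Agent 3 against (U, Y): payoffs 6, 2 → best response Alpha.
Agent 3 against (D, X): payoffs 5, 8 → best response Beta.
Agent 3 against (D, Y): payoffs 2, 1 → best response Alpha.
Mutual best responses: (D, X, Beta); (D, Y, Alpha).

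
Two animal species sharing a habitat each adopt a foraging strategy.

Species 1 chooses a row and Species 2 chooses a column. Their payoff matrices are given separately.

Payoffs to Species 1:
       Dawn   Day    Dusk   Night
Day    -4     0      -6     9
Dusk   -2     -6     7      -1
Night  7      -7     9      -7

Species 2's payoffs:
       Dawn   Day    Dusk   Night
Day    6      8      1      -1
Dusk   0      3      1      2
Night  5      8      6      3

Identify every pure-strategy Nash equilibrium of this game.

(Day, Day)

For each strategy profile, look for a profitable unilateral deviation.
(Day, Dawn): Species 1 can switch to Dusk (-4 → -2). Not NE.
(Day, Day): Species 1 gets 0, best alternative -6; Species 2 gets 8, best alternative 6. No profitable deviation — NE.
(Day, Dusk): Species 1 can switch to Dusk (-6 → 7). Not NE.
(Day, Night): Species 2 can switch to Dawn (-1 → 6). Not NE.
(Dusk, Dawn): Species 1 can switch to Night (-2 → 7). Not NE.
(Dusk, Day): Species 1 can switch to Day (-6 → 0). Not NE.
(Dusk, Dusk): Species 1 can switch to Night (7 → 9). Not NE.
(Dusk, Night): Species 1 can switch to Day (-1 → 9). Not NE.
(Night, Dawn): Species 2 can switch to Day (5 → 8). Not NE.
(Night, Day): Species 1 can switch to Day (-7 → 0). Not NE.
(Night, Dusk): Species 2 can switch to Day (6 → 8). Not NE.
(The remaining 1 profile has a profitable deviation by the same check.)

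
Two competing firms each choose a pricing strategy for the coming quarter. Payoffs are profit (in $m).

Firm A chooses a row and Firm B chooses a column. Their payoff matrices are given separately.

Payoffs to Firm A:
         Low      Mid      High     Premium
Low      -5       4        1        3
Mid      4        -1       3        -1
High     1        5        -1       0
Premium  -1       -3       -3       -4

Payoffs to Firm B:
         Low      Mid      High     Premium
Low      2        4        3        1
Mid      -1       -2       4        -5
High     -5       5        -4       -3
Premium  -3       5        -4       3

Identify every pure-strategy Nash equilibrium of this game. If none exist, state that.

Pure-strategy Nash equilibria: (Mid, High) and (High, Mid)

For each player, find the best response to each opponent profile; mutual best responses are the pure NE.
Firm A against Low: payoffs -5, 4, 1, -1 → best response Mid.
Firm A against Mid: payoffs 4, -1, 5, -3 → best response High.
Firm A against High: payoffs 1, 3, -1, -3 → best response Mid.
Firm A against Premium: payoffs 3, -1, 0, -4 → best response Low.
Firm B against Low: payoffs 2, 4, 3, 1 → best response Mid.
Firm B against Mid: payoffs -1, -2, 4, -5 → best response High.
Firm B against High: payoffs -5, 5, -4, -3 → best response Mid.
Firm B against Premium: payoffs -3, 5, -4, 3 → best response Mid.
Mutual best responses: (Mid, High); (High, Mid).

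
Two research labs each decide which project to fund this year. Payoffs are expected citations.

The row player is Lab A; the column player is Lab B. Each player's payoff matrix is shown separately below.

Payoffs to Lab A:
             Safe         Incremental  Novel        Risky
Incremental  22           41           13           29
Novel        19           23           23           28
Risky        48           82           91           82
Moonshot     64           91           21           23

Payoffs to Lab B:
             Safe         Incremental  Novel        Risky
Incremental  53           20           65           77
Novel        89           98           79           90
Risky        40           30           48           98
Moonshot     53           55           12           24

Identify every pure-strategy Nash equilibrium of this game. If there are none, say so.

Pure-strategy Nash equilibria: (Risky, Risky); (Moonshot, Incremental)

(Incremental, Safe): Lab A can switch to Risky (22 → 48). Not NE.
(Incremental, Incremental): Lab A can switch to Risky (41 → 82). Not NE.
(Incremental, Novel): Lab A can switch to Novel (13 → 23). Not NE.
(Incremental, Risky): Lab A can switch to Risky (29 → 82). Not NE.
(Novel, Safe): Lab A can switch to Incremental (19 → 22). Not NE.
(Novel, Incremental): Lab A can switch to Incremental (23 → 41). Not NE.
(Novel, Novel): Lab A can switch to Risky (23 → 91). Not NE.
(Novel, Risky): Lab A can switch to Incremental (28 → 29). Not NE.
(Risky, Safe): Lab A can switch to Moonshot (48 → 64). Not NE.
(Risky, Incremental): Lab A can switch to Moonshot (82 → 91). Not NE.
(Risky, Risky): Lab A gets 82, best alternative 29; Lab B gets 98, best alternative 48. No profitable deviation — NE.
(Moonshot, Incremental): Lab A gets 91, best alternative 82; Lab B gets 55, best alternative 53. No profitable deviation — NE.
(The remaining 4 profiles each have a profitable deviation by the same check.)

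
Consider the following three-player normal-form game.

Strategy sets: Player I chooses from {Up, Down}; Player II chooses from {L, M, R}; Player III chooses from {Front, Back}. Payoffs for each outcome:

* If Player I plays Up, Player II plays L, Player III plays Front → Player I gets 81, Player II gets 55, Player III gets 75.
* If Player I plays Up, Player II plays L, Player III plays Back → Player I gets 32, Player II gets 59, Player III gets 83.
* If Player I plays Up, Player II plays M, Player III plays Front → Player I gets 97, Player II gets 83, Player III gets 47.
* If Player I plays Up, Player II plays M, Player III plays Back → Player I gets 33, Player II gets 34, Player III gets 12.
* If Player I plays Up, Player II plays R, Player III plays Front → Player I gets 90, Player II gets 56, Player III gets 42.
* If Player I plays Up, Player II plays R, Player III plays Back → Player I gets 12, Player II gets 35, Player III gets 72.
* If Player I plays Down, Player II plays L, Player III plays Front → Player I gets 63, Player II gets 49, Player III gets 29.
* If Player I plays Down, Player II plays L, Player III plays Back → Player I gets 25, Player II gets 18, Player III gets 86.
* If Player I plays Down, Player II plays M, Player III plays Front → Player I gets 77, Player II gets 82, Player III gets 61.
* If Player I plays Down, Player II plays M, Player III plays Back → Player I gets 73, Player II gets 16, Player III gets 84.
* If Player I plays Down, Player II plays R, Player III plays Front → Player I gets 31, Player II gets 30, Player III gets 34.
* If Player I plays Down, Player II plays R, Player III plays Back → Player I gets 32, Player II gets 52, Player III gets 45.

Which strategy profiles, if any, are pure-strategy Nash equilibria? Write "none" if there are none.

Pure-strategy Nash equilibria: (Up, L, Back); (Up, M, Front); (Down, R, Back)

(Up, L, Front): Player II can switch to M (55 → 83). Not NE.
(Up, L, Back): Player I gets 32, best alternative 25; Player II gets 59, best alternative 35; Player III gets 83, best alternative 75. No profitable deviation — NE.
(Up, M, Front): Player I gets 97, best alternative 77; Player II gets 83, best alternative 56; Player III gets 47, best alternative 12. No profitable deviation — NE.
(Up, M, Back): Player I can switch to Down (33 → 73). Not NE.
(Up, R, Front): Player II can switch to M (56 → 83). Not NE.
(Up, R, Back): Player I can switch to Down (12 → 32). Not NE.
(Down, L, Front): Player I can switch to Up (63 → 81). Not NE.
(Down, L, Back): Player I can switch to Up (25 → 32). Not NE.
(Down, R, Back): Player I gets 32, best alternative 12; Player II gets 52, best alternative 18; Player III gets 45, best alternative 34. No profitable deviation — NE.
(The remaining 3 profiles each have a profitable deviation by the same check.)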